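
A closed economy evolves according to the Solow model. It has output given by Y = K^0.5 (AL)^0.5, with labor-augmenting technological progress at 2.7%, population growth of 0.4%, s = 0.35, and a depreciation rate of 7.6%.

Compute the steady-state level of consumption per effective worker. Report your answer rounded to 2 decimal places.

At the steady state, Δk = 0, so s·k^α = (n + g + δ)·k.
Dividing both sides by k: k^(1−α) = s / (n + g + δ).
k^0.5 = 0.35 / (0.004 + 0.027 + 0.076) = 0.35 / 0.107 = 3.2710
k* = 3.2710^(1/0.5) ≈ 10.6994
y* = (k*)^α = 10.6994^0.5 ≈ 3.2710
c* = (1 − s)·y* = (1 − 0.35) × 3.2710 ≈ 2.1262

c* ≈ 2.13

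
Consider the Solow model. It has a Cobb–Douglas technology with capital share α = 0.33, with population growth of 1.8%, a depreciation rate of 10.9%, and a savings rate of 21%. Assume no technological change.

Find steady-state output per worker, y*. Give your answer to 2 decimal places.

In steady state, investment equals break-even investment: s·k^α = (n + δ)·k.
Rearranging, k^(1−α) = s / (n + δ).
k^0.67 = 0.21 / (0.018 + 0.109) = 0.21 / 0.127 = 1.6535
k* = 1.6535^(1/0.67) ≈ 2.1182
y* = (k*)^α = 2.1182^0.33 ≈ 1.2811

y* = 1.28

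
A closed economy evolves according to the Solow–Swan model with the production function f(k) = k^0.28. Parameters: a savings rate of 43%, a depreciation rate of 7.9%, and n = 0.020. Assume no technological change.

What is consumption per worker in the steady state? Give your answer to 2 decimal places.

Steady state requires s·f(k) = (n + δ)·k, i.e. s·k^α = (n + δ)·k.
Dividing both sides by k: k^(1−α) = s / (n + δ).
k^0.72 = 0.43 / (0.020 + 0.079) = 0.43 / 0.099 = 4.3434
k* = 4.3434^(1/0.72) ≈ 7.6891
y* = (k*)^α = 7.6891^0.28 ≈ 1.7703
c* = (1 − s)·y* = (1 − 0.43) × 1.7703 ≈ 1.0091

c* = 1.01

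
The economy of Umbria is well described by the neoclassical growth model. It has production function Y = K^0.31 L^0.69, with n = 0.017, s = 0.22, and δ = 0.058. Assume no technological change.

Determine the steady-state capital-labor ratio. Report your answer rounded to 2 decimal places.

In steady state, investment equals break-even investment: s·k^α = (n + δ)·k.
Dividing both sides by k: k^(1−α) = s / (n + δ).
k^0.69 = 0.22 / (0.017 + 0.058) = 0.22 / 0.075 = 2.9333
k* = 2.9333^(1/0.69) ≈ 4.7569

k* ≈ 4.76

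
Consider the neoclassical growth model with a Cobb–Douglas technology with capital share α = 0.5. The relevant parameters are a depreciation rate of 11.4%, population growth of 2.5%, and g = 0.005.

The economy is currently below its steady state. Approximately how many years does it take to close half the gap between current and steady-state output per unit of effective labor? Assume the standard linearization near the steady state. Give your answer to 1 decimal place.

half-life ≈ 9.6 years

Near the steady state the convergence rate is λ = (1 − α)(n + g + δ).
λ = (1 − 0.5) × 0.144 = 0.5 × 0.144 = 0.0720
Half-life = ln 2 / λ = 0.6931 / 0.0720 ≈ 9.63 years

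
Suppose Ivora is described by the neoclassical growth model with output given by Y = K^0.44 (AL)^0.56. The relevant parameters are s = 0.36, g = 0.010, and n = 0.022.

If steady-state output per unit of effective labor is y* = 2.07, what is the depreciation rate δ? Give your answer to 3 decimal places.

δ ≈ 0.111

Steady state requires s·f(k) = (n + g + δ)·k, i.e. s·k^α = (n + g + δ)·k.
Since y* = [s/(n + g + δ)]^(α/(1−α)), we have s/(n + g + δ) = (y*)^((1−α)/α) = 2.07^1.2727 = 2.5243.
Therefore n + g + δ = s / 2.5243 = 0.36 / 2.5243 = 0.1426, so δ = 0.1426 − 0.032 = 0.1106.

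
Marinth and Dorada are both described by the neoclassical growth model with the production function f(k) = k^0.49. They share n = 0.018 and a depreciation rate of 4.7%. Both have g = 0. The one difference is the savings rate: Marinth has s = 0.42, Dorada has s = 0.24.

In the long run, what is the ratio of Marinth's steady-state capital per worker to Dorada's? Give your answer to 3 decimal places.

ratio ≈ 2.996

Steady-state k* = [s/(n + δ)]^(1/(1−α)), so the ratio is [ (s_M/(n + δ)_M) / (s_D/(n + δ)_D) ]^1.9608.
s_M/(n + δ)_M = 0.42/0.065 = 6.4615; s_D/(n + δ)_D = 0.24/0.065 = 3.6923.
Ratio = (6.4615/3.6923)^1.9608 = 1.7500^1.9608 ≈ 2.9960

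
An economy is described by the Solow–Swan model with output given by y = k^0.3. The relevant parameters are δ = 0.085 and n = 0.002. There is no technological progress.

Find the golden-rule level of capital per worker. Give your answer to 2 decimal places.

The golden rule sets f'(k) = n + δ, i.e. α·k^(α−1) = n + δ.
So k^(1−α) = α / (n + δ) = 0.3 / 0.087 = 3.4483.
k_gold = 3.4483^(1/0.7) ≈ 5.8615

k_gold ≈ 5.86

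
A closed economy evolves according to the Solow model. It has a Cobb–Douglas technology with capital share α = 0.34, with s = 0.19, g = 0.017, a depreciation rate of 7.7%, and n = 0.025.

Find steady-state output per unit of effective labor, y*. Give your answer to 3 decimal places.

Steady state requires s·f(k) = (n + g + δ)·k, i.e. s·k^α = (n + g + δ)·k.
Dividing both sides by k: k^(1−α) = s / (n + g + δ).
k^0.66 = 0.19 / (0.025 + 0.017 + 0.077) = 0.19 / 0.119 = 1.5966
k* = 1.5966^(1/0.66) ≈ 2.0318
y* = (k*)^α = 2.0318^0.34 ≈ 1.2726

y* ≈ 1.273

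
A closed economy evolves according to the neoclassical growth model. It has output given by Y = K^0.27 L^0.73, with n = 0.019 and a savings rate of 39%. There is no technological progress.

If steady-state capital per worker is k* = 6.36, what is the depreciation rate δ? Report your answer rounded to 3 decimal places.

Steady state requires s·f(k) = (n + δ)·k, i.e. s·k^α = (n + δ)·k.
So s / (n + δ) = (k*)^(1−α) = 6.36^0.73 = 3.8594.
Therefore n + δ = s / 3.8594 = 0.39 / 3.8594 = 0.1011, so δ = 0.1011 − 0.019 = 0.0821.

δ ≈ 0.082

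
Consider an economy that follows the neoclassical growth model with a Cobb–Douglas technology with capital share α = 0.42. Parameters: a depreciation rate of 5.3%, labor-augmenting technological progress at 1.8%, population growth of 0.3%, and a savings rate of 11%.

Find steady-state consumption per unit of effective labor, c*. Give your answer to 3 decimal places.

c* = 1.186

In steady state, investment equals break-even investment: s·k^α = (n + g + δ)·k.
Rearranging, k^(1−α) = s / (n + g + δ).
k^0.58 = 0.11 / (0.003 + 0.018 + 0.053) = 0.11 / 0.074 = 1.4865
k* = 1.4865^(1/0.58) ≈ 1.9808
y* = (k*)^α = 1.9808^0.42 ≈ 1.3325
c* = (1 − s)·y* = (1 − 0.11) × 1.3325 ≈ 1.1859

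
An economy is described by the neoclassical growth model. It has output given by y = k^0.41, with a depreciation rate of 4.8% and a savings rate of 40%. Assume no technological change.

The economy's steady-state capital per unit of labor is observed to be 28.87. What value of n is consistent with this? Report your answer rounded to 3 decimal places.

n ≈ 0.007

At the steady state, Δk = 0, so s·k^α = (n + δ)·k.
So s / (n + δ) = (k*)^(1−α) = 28.87^0.59 = 7.2722.
Therefore n + δ = s / 7.2722 = 0.40 / 7.2722 = 0.0550, so n = 0.0550 − 0.048 = 0.0070.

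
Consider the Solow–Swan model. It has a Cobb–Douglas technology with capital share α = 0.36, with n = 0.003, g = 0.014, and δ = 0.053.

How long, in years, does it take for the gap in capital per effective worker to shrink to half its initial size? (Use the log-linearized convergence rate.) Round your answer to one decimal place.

half-life ≈ 15.5 years

Near the steady state the convergence rate is λ = (1 − α)(n + g + δ).
λ = (1 − 0.36) × 0.070 = 0.64 × 0.070 = 0.0448
Half-life = ln 2 / λ = 0.6931 / 0.0448 ≈ 15.47 years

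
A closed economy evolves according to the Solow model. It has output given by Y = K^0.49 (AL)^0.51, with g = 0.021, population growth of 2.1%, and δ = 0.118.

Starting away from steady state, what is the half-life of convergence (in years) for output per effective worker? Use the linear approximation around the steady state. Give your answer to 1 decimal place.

t_½ ≈ 8.5 years

Near the steady state the convergence rate is λ = (1 − α)(n + g + δ).
λ = (1 − 0.49) × 0.160 = 0.51 × 0.160 = 0.0816
Half-life = ln 2 / λ = 0.6931 / 0.0816 ≈ 8.49 years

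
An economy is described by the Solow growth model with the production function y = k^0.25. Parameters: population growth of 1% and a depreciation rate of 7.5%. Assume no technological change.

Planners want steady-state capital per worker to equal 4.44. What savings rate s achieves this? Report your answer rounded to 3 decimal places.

Steady state requires s·f(k) = (n + δ)·k, i.e. s·k^α = (n + δ)·k.
So s / (n + δ) = (k*)^(1−α) = 4.44^0.75 = 3.0587.
Therefore s = 3.0587 × (n + δ) = 3.0587 × 0.085 = 0.2600.

s ≈ 0.260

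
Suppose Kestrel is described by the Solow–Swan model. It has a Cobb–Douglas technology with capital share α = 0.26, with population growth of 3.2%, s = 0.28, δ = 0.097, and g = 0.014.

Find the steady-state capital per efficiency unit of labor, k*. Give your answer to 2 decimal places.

In steady state, investment equals break-even investment: s·k^α = (n + g + δ)·k.
Dividing both sides by k: k^(1−α) = s / (n + g + δ).
k^0.74 = 0.28 / (0.032 + 0.014 + 0.097) = 0.28 / 0.143 = 1.9580
k* = 1.9580^(1/0.74) ≈ 2.4794

k* ≈ 2.48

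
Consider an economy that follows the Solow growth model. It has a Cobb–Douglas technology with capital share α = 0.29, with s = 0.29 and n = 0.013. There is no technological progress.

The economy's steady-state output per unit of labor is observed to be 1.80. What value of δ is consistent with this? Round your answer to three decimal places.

δ ≈ 0.056

In steady state, investment equals break-even investment: s·k^α = (n + δ)·k.
Since y* = [s/(n + δ)]^(α/(1−α)), we have s/(n + δ) = (y*)^((1−α)/α) = 1.80^2.4483 = 4.2168.
Therefore n + δ = s / 4.2168 = 0.29 / 4.2168 = 0.0688, so δ = 0.0688 − 0.013 = 0.0558.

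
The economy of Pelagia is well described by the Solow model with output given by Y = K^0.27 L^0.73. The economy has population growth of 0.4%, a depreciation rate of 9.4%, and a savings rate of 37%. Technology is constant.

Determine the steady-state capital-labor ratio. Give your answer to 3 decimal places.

k* = 6.171

At the steady state, Δk = 0, so s·k^α = (n + δ)·k.
Rearranging, k^(1−α) = s / (n + δ).
k^0.73 = 0.37 / (0.004 + 0.094) = 0.37 / 0.098 = 3.7755
k* = 3.7755^(1/0.73) ≈ 6.1713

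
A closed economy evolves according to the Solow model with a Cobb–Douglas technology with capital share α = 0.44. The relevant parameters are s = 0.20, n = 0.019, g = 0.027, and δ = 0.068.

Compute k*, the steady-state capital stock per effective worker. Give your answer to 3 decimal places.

k* ≈ 2.729

At the steady state, Δk = 0, so s·k^α = (n + g + δ)·k.
Rearranging, k^(1−α) = s / (n + g + δ).
k^0.56 = 0.20 / (0.019 + 0.027 + 0.068) = 0.20 / 0.114 = 1.7544
k* = 1.7544^(1/0.56) ≈ 2.7286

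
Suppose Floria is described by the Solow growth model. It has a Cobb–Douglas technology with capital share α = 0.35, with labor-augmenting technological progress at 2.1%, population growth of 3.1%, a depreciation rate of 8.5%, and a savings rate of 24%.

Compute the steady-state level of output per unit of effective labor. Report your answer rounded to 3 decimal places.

y* = 1.352

Steady state requires s·f(k) = (n + g + δ)·k, i.e. s·k^α = (n + g + δ)·k.
Rearranging, k^(1−α) = s / (n + g + δ).
k^0.65 = 0.24 / (0.031 + 0.021 + 0.085) = 0.24 / 0.137 = 1.7518
k* = 1.7518^(1/0.65) ≈ 2.3691
y* = (k*)^α = 2.3691^0.35 ≈ 1.3524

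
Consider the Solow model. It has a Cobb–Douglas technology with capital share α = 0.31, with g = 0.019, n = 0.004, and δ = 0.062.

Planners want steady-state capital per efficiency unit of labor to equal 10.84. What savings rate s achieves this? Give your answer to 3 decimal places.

s ≈ 0.440

In steady state, investment equals break-even investment: s·k^α = (n + g + δ)·k.
So s / (n + g + δ) = (k*)^(1−α) = 10.84^0.69 = 5.1781.
Therefore s = 5.1781 × (n + g + δ) = 5.1781 × 0.085 = 0.4401.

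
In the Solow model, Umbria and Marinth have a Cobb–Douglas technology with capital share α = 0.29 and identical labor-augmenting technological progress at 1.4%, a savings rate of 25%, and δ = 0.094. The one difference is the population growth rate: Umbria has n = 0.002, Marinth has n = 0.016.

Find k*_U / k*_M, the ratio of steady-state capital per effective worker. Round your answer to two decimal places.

Steady-state k* = [s/(n + g + δ)]^(1/(1−α)), so the ratio is [ (s_U/(n + g + δ)_U) / (s_M/(n + g + δ)_M) ]^1.4085.
s_U/(n + g + δ)_U = 0.25/0.110 = 2.2727; s_M/(n + g + δ)_M = 0.25/0.124 = 2.0161.
Ratio = (2.2727/2.0161)^1.4085 = 1.1273^1.4085 ≈ 1.1839

k*_U / k*_M ≈ 1.18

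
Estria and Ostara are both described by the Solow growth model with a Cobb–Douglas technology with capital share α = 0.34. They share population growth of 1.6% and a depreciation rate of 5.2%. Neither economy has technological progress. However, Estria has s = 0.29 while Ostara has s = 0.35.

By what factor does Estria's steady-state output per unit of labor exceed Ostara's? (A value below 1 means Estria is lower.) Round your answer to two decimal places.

y*_E / y*_O ≈ 0.91

Steady-state y* = [s/(n + δ)]^(α/(1−α)), so the ratio is [ (s_E/(n + δ)_E) / (s_O/(n + δ)_O) ]^0.5152.
s_E/(n + δ)_E = 0.29/0.068 = 4.2647; s_O/(n + δ)_O = 0.35/0.068 = 5.1471.
Ratio = (4.2647/5.1471)^0.5152 = 0.8286^0.5152 ≈ 0.9077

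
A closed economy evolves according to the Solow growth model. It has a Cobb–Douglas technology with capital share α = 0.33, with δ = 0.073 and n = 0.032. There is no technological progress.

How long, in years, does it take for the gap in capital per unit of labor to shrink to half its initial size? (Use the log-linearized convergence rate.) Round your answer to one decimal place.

t_½ ≈ 9.9 years

Near the steady state the convergence rate is λ = (1 − α)(n + δ).
λ = (1 − 0.33) × 0.105 = 0.67 × 0.105 = 0.07035
Half-life = ln 2 / λ = 0.6931 / 0.07035 ≈ 9.85 years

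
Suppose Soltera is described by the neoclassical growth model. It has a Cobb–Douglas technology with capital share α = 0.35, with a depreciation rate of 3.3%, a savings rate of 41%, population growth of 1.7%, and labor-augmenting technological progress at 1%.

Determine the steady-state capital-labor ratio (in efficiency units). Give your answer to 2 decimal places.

k* = 19.23

At the steady state, Δk = 0, so s·k^α = (n + g + δ)·k.
Rearranging, k^(1−α) = s / (n + g + δ).
k^0.65 = 0.41 / (0.017 + 0.010 + 0.033) = 0.41 / 0.060 = 6.8333
k* = 6.8333^(1/0.65) ≈ 19.2330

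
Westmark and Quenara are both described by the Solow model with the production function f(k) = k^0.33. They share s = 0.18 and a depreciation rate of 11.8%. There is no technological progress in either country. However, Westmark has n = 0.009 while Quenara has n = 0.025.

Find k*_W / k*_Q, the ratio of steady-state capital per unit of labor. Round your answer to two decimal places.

Steady-state k* = [s/(n + δ)]^(1/(1−α)), so the ratio is [ (s_W/(n + δ)_W) / (s_Q/(n + δ)_Q) ]^1.4925.
s_W/(n + δ)_W = 0.18/0.127 = 1.4173; s_Q/(n + δ)_Q = 0.18/0.143 = 1.2587.
Ratio = (1.4173/1.2587)^1.4925 = 1.1260^1.4925 ≈ 1.1938

ratio ≈ 1.19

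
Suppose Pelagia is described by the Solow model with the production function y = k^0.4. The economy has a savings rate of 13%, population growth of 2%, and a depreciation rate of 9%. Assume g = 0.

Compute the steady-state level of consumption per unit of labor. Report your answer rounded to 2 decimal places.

c* ≈ 0.97

At the steady state, Δk = 0, so s·k^α = (n + δ)·k.
Rearranging, k^(1−α) = s / (n + δ).
k^0.6 = 0.13 / (0.020 + 0.090) = 0.13 / 0.110 = 1.1818
k* = 1.1818^(1/0.6) ≈ 1.3210
y* = (k*)^α = 1.3210^0.4 ≈ 1.1178
c* = (1 − s)·y* = (1 − 0.13) × 1.1178 ≈ 0.9725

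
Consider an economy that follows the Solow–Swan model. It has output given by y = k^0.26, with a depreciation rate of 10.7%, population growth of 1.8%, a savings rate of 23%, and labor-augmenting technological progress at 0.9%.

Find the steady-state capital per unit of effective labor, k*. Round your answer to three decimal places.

k* ≈ 2.075

In steady state, investment equals break-even investment: s·k^α = (n + g + δ)·k.
Rearranging, k^(1−α) = s / (n + g + δ).
k^0.74 = 0.23 / (0.018 + 0.009 + 0.107) = 0.23 / 0.134 = 1.7164
k* = 1.7164^(1/0.74) ≈ 2.0752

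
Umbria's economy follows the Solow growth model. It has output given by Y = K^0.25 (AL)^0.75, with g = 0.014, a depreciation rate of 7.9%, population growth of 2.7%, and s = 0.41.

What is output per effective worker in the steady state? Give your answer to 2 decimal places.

At the steady state, Δk = 0, so s·k^α = (n + g + δ)·k.
Rearranging, k^(1−α) = s / (n + g + δ).
k^0.75 = 0.41 / (0.027 + 0.014 + 0.079) = 0.41 / 0.120 = 3.4167
k* = 3.4167^(1/0.75) ≈ 5.1461
y* = (k*)^α = 5.1461^0.25 ≈ 1.5062

y* ≈ 1.51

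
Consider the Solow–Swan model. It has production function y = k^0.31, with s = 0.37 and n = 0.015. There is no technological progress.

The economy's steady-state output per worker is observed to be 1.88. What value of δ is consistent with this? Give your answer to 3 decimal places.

δ ≈ 0.076

At the steady state, Δk = 0, so s·k^α = (n + δ)·k.
Since y* = [s/(n + δ)]^(α/(1−α)), we have s/(n + δ) = (y*)^((1−α)/α) = 1.88^2.2258 = 4.0759.
Therefore n + δ = s / 4.0759 = 0.37 / 4.0759 = 0.0908, so δ = 0.0908 − 0.015 = 0.0758.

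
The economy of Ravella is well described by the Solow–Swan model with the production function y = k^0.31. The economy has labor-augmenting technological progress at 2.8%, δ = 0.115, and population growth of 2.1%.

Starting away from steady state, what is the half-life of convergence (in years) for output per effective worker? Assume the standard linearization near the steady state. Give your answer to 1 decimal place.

about 6.1 years

Near the steady state the convergence rate is λ = (1 − α)(n + g + δ).
λ = (1 − 0.31) × 0.164 = 0.69 × 0.164 = 0.11316
Half-life = ln 2 / λ = 0.6931 / 0.11316 ≈ 6.12 years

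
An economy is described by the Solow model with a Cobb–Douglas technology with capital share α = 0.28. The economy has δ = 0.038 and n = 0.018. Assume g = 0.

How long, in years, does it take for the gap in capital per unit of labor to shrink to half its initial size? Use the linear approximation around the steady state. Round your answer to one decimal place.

Near the steady state the convergence rate is λ = (1 − α)(n + δ).
λ = (1 − 0.28) × 0.056 = 0.72 × 0.056 = 0.04032
Half-life = ln 2 / λ = 0.6931 / 0.04032 ≈ 17.19 years

half-life ≈ 17.2 years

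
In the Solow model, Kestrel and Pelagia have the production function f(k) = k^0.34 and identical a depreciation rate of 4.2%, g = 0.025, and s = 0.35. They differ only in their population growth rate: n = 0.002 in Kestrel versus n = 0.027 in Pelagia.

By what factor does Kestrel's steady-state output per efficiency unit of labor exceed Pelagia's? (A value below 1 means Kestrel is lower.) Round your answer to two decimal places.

y*_K / y*_P ≈ 1.17

Steady-state y* = [s/(n + g + δ)]^(α/(1−α)), so the ratio is [ (s_K/(n + g + δ)_K) / (s_P/(n + g + δ)_P) ]^0.5152.
s_K/(n + g + δ)_K = 0.35/0.069 = 5.0725; s_P/(n + g + δ)_P = 0.35/0.094 = 3.7234.
Ratio = (5.0725/3.7234)^0.5152 = 1.3623^0.5152 ≈ 1.1727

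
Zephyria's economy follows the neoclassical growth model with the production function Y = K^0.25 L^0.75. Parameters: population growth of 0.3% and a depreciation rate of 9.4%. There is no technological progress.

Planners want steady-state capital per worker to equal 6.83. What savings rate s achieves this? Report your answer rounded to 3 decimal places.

Steady state requires s·f(k) = (n + δ)·k, i.e. s·k^α = (n + δ)·k.
So s / (n + δ) = (k*)^(1−α) = 6.83^0.75 = 4.2249.
Therefore s = 4.2249 × (n + δ) = 4.2249 × 0.097 = 0.4098.

s ≈ 0.410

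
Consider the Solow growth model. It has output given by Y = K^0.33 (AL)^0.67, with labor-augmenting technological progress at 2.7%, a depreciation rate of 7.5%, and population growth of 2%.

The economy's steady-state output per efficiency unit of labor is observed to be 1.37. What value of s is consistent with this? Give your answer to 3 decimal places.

s ≈ 0.231

In steady state, investment equals break-even investment: s·k^α = (n + g + δ)·k.
Since y* = [s/(n + g + δ)]^(α/(1−α)), we have s/(n + g + δ) = (y*)^((1−α)/α) = 1.37^2.0303 = 1.8949.
Therefore s = 1.8949 × (n + g + δ) = 1.8949 × 0.122 = 0.2312.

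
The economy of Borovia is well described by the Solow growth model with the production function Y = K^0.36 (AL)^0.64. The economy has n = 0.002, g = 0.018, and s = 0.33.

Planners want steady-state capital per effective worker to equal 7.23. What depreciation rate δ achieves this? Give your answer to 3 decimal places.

δ ≈ 0.073

At the steady state, Δk = 0, so s·k^α = (n + g + δ)·k.
So s / (n + g + δ) = (k*)^(1−α) = 7.23^0.64 = 3.5469.
Therefore n + g + δ = s / 3.5469 = 0.33 / 3.5469 = 0.0930, so δ = 0.0930 − 0.020 = 0.0730.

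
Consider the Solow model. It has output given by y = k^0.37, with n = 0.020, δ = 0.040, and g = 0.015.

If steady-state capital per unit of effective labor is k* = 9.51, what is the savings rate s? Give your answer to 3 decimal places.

s ≈ 0.310

At the steady state, Δk = 0, so s·k^α = (n + g + δ)·k.
So s / (n + g + δ) = (k*)^(1−α) = 9.51^0.63 = 4.1329.
Therefore s = 4.1329 × (n + g + δ) = 4.1329 × 0.075 = 0.3100.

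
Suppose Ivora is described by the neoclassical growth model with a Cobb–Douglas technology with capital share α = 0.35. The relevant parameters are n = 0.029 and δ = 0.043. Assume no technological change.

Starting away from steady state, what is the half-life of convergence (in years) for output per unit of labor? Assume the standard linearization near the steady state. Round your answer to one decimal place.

t_½ ≈ 14.8 years

Near the steady state the convergence rate is λ = (1 − α)(n + δ).
λ = (1 − 0.35) × 0.072 = 0.65 × 0.072 = 0.0468
Half-life = ln 2 / λ = 0.6931 / 0.0468 ≈ 14.81 years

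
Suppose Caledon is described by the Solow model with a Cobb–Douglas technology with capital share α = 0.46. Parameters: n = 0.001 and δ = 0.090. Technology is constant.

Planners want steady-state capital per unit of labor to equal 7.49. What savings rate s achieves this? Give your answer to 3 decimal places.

s ≈ 0.270

In steady state, investment equals break-even investment: s·k^α = (n + δ)·k.
So s / (n + δ) = (k*)^(1−α) = 7.49^0.54 = 2.9663.
Therefore s = 2.9663 × (n + δ) = 2.9663 × 0.091 = 0.2699.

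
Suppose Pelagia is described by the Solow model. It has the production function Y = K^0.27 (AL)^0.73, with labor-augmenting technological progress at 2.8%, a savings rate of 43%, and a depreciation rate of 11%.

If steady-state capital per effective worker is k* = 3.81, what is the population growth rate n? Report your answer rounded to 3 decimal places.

In steady state, investment equals break-even investment: s·k^α = (n + g + δ)·k.
So s / (n + g + δ) = (k*)^(1−α) = 3.81^0.73 = 2.6551.
Therefore n + g + δ = s / 2.6551 = 0.43 / 2.6551 = 0.1620, so n = 0.1620 − 0.138 = 0.0240.

n ≈ 0.024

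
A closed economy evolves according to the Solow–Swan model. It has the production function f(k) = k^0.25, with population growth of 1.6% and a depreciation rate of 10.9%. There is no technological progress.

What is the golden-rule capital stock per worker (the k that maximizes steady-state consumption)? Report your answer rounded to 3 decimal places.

k_gold ≈ 2.520

The golden rule sets f'(k) = n + δ, i.e. α·k^(α−1) = n + δ.
So k^(1−α) = α / (n + δ) = 0.25 / 0.125 = 2.0000.
k_gold = 2.0000^(1/0.75) ≈ 2.5198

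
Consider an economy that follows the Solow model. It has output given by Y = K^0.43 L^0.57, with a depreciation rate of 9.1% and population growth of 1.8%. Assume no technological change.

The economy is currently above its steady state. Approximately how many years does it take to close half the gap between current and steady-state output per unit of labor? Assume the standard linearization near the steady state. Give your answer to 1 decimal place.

Near the steady state the convergence rate is λ = (1 − α)(n + δ).
λ = (1 − 0.43) × 0.109 = 0.57 × 0.109 = 0.06213
Half-life = ln 2 / λ = 0.6931 / 0.06213 ≈ 11.16 years

t_½ ≈ 11.2 years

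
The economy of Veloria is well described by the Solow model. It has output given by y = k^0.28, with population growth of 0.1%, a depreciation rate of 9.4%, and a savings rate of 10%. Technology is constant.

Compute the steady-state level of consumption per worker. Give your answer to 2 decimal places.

c* ≈ 0.92

In steady state, investment equals break-even investment: s·k^α = (n + δ)·k.
Dividing both sides by k: k^(1−α) = s / (n + δ).
k^0.72 = 0.10 / (0.001 + 0.094) = 0.10 / 0.095 = 1.0526
k* = 1.0526^(1/0.72) ≈ 1.0738
y* = (k*)^α = 1.0738^0.28 ≈ 1.0201
c* = (1 − s)·y* = (1 − 0.10) × 1.0201 ≈ 0.9181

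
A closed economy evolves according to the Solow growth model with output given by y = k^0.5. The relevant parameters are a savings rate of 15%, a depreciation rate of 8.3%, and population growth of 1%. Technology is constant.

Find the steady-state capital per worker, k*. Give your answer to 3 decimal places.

At the steady state, Δk = 0, so s·k^α = (n + δ)·k.
Rearranging, k^(1−α) = s / (n + δ).
k^0.5 = 0.15 / (0.010 + 0.083) = 0.15 / 0.093 = 1.6129
k* = 1.6129^(1/0.5) ≈ 2.6014

k* ≈ 2.601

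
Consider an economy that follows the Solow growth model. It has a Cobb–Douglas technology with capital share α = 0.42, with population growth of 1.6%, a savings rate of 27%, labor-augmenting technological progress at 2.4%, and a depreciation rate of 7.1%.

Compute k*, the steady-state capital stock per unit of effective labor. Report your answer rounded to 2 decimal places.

Steady state requires s·f(k) = (n + g + δ)·k, i.e. s·k^α = (n + g + δ)·k.
Rearranging, k^(1−α) = s / (n + g + δ).
k^0.58 = 0.27 / (0.016 + 0.024 + 0.071) = 0.27 / 0.111 = 2.4324
k* = 2.4324^(1/0.58) ≈ 4.6300

k* = 4.63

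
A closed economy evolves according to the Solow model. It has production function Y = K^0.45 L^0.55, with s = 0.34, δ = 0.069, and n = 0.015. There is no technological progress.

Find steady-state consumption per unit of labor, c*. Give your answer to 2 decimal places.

At the steady state, Δk = 0, so s·k^α = (n + δ)·k.
Rearranging, k^(1−α) = s / (n + δ).
k^0.55 = 0.34 / (0.015 + 0.069) = 0.34 / 0.084 = 4.0476
k* = 4.0476^(1/0.55) ≈ 12.7056
y* = (k*)^α = 12.7056^0.45 ≈ 3.1390
c* = (1 − s)·y* = (1 − 0.34) × 3.1390 ≈ 2.0717

c* = 2.07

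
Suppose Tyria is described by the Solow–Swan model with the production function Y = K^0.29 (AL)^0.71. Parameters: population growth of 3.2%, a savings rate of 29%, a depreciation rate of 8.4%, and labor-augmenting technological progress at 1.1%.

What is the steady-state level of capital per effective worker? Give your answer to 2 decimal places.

At the steady state, Δk = 0, so s·k^α = (n + g + δ)·k.
Rearranging, k^(1−α) = s / (n + g + δ).
k^0.71 = 0.29 / (0.032 + 0.011 + 0.084) = 0.29 / 0.127 = 2.2835
k* = 2.2835^(1/0.71) ≈ 3.1994

k* ≈ 3.20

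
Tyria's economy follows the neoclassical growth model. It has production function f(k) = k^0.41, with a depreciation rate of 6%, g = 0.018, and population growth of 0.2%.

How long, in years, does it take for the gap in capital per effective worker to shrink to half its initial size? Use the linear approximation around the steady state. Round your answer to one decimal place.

half-life ≈ 14.7 years

Near the steady state the convergence rate is λ = (1 − α)(n + g + δ).
λ = (1 − 0.41) × 0.080 = 0.59 × 0.080 = 0.0472
Half-life = ln 2 / λ = 0.6931 / 0.0472 ≈ 14.68 years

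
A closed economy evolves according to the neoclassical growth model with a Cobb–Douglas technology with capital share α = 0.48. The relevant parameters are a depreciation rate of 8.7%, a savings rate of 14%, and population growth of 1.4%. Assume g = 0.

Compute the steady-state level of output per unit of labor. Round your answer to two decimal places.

In steady state, investment equals break-even investment: s·k^α = (n + δ)·k.
Rearranging, k^(1−α) = s / (n + δ).
k^0.52 = 0.14 / (0.014 + 0.087) = 0.14 / 0.101 = 1.3861
k* = 1.3861^(1/0.52) ≈ 1.8736
y* = (k*)^α = 1.8736^0.48 ≈ 1.3517

y* = 1.35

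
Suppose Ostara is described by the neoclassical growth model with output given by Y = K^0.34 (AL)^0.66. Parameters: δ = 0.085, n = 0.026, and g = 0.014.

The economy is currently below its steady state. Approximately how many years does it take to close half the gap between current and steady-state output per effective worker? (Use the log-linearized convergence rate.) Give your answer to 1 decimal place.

Near the steady state the convergence rate is λ = (1 − α)(n + g + δ).
λ = (1 − 0.34) × 0.125 = 0.66 × 0.125 = 0.0825
Half-life = ln 2 / λ = 0.6931 / 0.0825 ≈ 8.40 years

half-life ≈ 8.4 years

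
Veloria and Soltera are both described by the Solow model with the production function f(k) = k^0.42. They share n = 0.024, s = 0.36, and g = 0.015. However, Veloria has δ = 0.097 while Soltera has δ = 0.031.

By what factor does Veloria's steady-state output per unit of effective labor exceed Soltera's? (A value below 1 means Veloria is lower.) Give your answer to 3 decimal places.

Steady-state y* = [s/(n + g + δ)]^(α/(1−α)), so the ratio is [ (s_V/(n + g + δ)_V) / (s_S/(n + g + δ)_S) ]^0.7241.
s_V/(n + g + δ)_V = 0.36/0.136 = 2.6471; s_S/(n + g + δ)_S = 0.36/0.070 = 5.1429.
Ratio = (2.6471/5.1429)^0.7241 = 0.5147^0.7241 ≈ 0.6182

ratio ≈ 0.618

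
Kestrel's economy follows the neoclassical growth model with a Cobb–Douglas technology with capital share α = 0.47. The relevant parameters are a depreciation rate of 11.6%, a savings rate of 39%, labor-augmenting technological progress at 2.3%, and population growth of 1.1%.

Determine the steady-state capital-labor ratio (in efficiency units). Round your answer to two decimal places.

k* ≈ 6.07

In steady state, investment equals break-even investment: s·k^α = (n + g + δ)·k.
Dividing both sides by k: k^(1−α) = s / (n + g + δ).
k^0.53 = 0.39 / (0.011 + 0.023 + 0.116) = 0.39 / 0.150 = 2.6000
k* = 2.6000^(1/0.53) ≈ 6.0669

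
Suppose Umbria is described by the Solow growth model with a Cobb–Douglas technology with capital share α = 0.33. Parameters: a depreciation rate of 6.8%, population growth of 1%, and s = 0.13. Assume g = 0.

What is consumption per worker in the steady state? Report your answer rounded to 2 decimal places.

At the steady state, Δk = 0, so s·k^α = (n + δ)·k.
Dividing both sides by k: k^(1−α) = s / (n + δ).
k^0.67 = 0.13 / (0.010 + 0.068) = 0.13 / 0.078 = 1.6667
k* = 1.6667^(1/0.67) ≈ 2.1435
y* = (k*)^α = 2.1435^0.33 ≈ 1.2861
c* = (1 − s)·y* = (1 − 0.13) × 1.2861 ≈ 1.1189

c* = 1.12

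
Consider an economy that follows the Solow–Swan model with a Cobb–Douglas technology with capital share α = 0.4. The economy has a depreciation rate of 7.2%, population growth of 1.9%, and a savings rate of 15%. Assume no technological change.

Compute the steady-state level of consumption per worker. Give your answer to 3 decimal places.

At the steady state, Δk = 0, so s·k^α = (n + δ)·k.
Dividing both sides by k: k^(1−α) = s / (n + δ).
k^0.6 = 0.15 / (0.019 + 0.072) = 0.15 / 0.091 = 1.6484
k* = 1.6484^(1/0.6) ≈ 2.3002
y* = (k*)^α = 2.3002^0.4 ≈ 1.3954
c* = (1 − s)·y* = (1 − 0.15) × 1.3954 ≈ 1.1861

c* = 1.186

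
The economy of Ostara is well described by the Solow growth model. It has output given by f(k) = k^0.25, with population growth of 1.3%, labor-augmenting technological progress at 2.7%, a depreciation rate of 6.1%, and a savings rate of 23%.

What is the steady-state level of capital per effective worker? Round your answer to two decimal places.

k* = 3.00

In steady state, investment equals break-even investment: s·k^α = (n + g + δ)·k.
Rearranging, k^(1−α) = s / (n + g + δ).
k^0.75 = 0.23 / (0.013 + 0.027 + 0.061) = 0.23 / 0.101 = 2.2772
k* = 2.2772^(1/0.75) ≈ 2.9960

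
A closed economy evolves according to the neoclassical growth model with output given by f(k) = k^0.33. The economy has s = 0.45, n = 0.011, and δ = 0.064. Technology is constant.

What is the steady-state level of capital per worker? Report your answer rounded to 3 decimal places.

At the steady state, Δk = 0, so s·k^α = (n + δ)·k.
Dividing both sides by k: k^(1−α) = s / (n + δ).
k^0.67 = 0.45 / (0.011 + 0.064) = 0.45 / 0.075 = 6.0000
k* = 6.0000^(1/0.67) ≈ 14.5017

k* ≈ 14.502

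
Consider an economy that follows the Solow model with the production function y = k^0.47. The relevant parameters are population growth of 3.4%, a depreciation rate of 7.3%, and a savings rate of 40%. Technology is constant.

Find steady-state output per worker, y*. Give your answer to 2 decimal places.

In steady state, investment equals break-even investment: s·k^α = (n + δ)·k.
Rearranging, k^(1−α) = s / (n + δ).
k^0.53 = 0.40 / (0.034 + 0.073) = 0.40 / 0.107 = 3.7383
k* = 3.7383^(1/0.53) ≈ 12.0370
y* = (k*)^α = 12.0370^0.47 ≈ 3.2199

y* ≈ 3.22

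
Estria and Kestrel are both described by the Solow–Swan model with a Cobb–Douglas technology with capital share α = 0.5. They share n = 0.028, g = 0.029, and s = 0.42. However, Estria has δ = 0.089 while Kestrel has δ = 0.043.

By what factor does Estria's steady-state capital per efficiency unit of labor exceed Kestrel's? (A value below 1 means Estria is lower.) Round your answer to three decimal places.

k*_E / k*_K ≈ 0.469

Steady-state k* = [s/(n + g + δ)]^(1/(1−α)), so the ratio is [ (s_E/(n + g + δ)_E) / (s_K/(n + g + δ)_K) ]^2.
s_E/(n + g + δ)_E = 0.42/0.146 = 2.8767; s_K/(n + g + δ)_K = 0.42/0.100 = 4.2000.
Ratio = (2.8767/4.2000)^2 = 0.6849^2 ≈ 0.4691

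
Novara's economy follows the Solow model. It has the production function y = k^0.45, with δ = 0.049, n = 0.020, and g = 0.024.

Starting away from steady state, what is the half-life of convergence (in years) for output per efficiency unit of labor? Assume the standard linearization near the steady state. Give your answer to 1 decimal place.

t_½ ≈ 13.6 years

Near the steady state the convergence rate is λ = (1 − α)(n + g + δ).
λ = (1 − 0.45) × 0.093 = 0.55 × 0.093 = 0.05115
Half-life = ln 2 / λ = 0.6931 / 0.05115 ≈ 13.55 years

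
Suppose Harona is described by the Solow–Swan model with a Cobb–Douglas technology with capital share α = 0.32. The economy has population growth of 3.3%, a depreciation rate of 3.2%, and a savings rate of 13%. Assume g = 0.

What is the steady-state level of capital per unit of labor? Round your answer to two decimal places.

At the steady state, Δk = 0, so s·k^α = (n + δ)·k.
Rearranging, k^(1−α) = s / (n + δ).
k^0.68 = 0.13 / (0.033 + 0.032) = 0.13 / 0.065 = 2.0000
k* = 2.0000^(1/0.68) ≈ 2.7713

k* ≈ 2.77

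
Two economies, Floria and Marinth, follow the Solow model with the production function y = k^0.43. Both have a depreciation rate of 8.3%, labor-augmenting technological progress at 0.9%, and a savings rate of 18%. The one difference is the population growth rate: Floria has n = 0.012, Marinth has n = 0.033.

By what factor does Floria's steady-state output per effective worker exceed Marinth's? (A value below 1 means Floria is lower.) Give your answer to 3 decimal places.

y*_F / y*_M ≈ 1.149

Steady-state y* = [s/(n + g + δ)]^(α/(1−α)), so the ratio is [ (s_F/(n + g + δ)_F) / (s_M/(n + g + δ)_M) ]^0.7544.
s_F/(n + g + δ)_F = 0.18/0.104 = 1.7308; s_M/(n + g + δ)_M = 0.18/0.125 = 1.4400.
Ratio = (1.7308/1.4400)^0.7544 = 1.2019^0.7544 ≈ 1.1488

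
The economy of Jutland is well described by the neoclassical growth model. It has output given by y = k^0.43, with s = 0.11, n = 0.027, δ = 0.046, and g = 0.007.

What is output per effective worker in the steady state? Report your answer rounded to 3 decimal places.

At the steady state, Δk = 0, so s·k^α = (n + g + δ)·k.
Dividing both sides by k: k^(1−α) = s / (n + g + δ).
k^0.57 = 0.11 / (0.027 + 0.007 + 0.046) = 0.11 / 0.080 = 1.3750
k* = 1.3750^(1/0.57) ≈ 1.7484
y* = (k*)^α = 1.7484^0.43 ≈ 1.2716

y* ≈ 1.272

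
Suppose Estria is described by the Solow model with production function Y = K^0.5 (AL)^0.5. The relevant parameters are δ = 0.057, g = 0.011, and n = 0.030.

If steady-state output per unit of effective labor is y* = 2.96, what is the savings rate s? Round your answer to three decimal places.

s ≈ 0.290

At the steady state, Δk = 0, so s·k^α = (n + g + δ)·k.
Since y* = [s/(n + g + δ)]^(α/(1−α)), we have s/(n + g + δ) = (y*)^((1−α)/α) = 2.96^1 = 2.9600.
Therefore s = 2.9600 × (n + g + δ) = 2.9600 × 0.098 = 0.2901.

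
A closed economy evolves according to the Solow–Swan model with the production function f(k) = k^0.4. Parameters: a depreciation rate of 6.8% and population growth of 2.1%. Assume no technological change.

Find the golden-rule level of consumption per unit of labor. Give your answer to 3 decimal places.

At the golden rule, f'(k) = n + δ, so α·k^(α−1) = n + δ and k_gold = (α/(n + δ))^(1/(1−α)).
k_gold = (0.4/0.089)^(1/0.6) = 4.4944^1.6667 ≈ 12.2407
c_gold = f(k_gold) − (n + δ)·k_gold = 2.7235 − 0.089×12.2407 ≈ 1.6341

c_gold ≈ 1.634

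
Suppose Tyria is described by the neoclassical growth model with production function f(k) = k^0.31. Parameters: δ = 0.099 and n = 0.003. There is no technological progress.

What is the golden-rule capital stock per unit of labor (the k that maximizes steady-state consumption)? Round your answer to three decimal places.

The golden rule sets f'(k) = n + δ, i.e. α·k^(α−1) = n + δ.
So k^(1−α) = α / (n + δ) = 0.31 / 0.102 = 3.0392.
k_gold = 3.0392^(1/0.69) ≈ 5.0078

k_gold ≈ 5.008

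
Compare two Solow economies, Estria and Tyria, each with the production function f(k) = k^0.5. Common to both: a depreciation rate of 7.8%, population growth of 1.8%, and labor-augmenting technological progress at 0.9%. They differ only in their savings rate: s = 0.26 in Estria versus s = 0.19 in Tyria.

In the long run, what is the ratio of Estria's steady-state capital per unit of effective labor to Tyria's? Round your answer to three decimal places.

ratio ≈ 1.873

Steady-state k* = [s/(n + g + δ)]^(1/(1−α)), so the ratio is [ (s_E/(n + g + δ)_E) / (s_T/(n + g + δ)_T) ]^2.
s_E/(n + g + δ)_E = 0.26/0.105 = 2.4762; s_T/(n + g + δ)_T = 0.19/0.105 = 1.8095.
Ratio = (2.4762/1.8095)^2 = 1.3684^2 ≈ 1.8725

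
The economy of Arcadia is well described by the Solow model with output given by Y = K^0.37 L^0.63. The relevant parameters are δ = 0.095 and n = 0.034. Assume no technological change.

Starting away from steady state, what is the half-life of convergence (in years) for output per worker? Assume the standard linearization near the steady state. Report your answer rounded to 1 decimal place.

Near the steady state the convergence rate is λ = (1 − α)(n + δ).
λ = (1 − 0.37) × 0.129 = 0.63 × 0.129 = 0.08127
Half-life = ln 2 / λ = 0.6931 / 0.08127 ≈ 8.53 years

half-life ≈ 8.5 years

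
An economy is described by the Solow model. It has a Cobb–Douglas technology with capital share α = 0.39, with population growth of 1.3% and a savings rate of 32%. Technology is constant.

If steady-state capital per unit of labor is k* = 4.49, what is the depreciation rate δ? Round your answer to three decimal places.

δ ≈ 0.115

In steady state, investment equals break-even investment: s·k^α = (n + δ)·k.
So s / (n + δ) = (k*)^(1−α) = 4.49^0.61 = 2.4996.
Therefore n + δ = s / 2.4996 = 0.32 / 2.4996 = 0.1280, so δ = 0.1280 − 0.013 = 0.1150.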